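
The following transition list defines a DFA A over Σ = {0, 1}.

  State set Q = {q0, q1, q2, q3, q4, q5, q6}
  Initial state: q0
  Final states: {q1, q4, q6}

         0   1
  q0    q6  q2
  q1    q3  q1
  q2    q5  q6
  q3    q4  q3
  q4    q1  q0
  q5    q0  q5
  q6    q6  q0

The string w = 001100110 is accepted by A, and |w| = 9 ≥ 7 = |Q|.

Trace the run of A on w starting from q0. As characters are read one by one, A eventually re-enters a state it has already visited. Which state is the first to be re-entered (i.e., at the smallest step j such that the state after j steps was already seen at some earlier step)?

Run of A on w = 0 0 1 1 0 0 1 1 0:
  step 0: q0  (start)
  step 1: q6  (read 0: q0→q6)
  step 2: q6  (read 0: q6→q6)   ← first repeat (q6 seen earlier)
  step 3: q0  (read 1: q6→q0)
  step 4: q2  (read 1: q0→q2)
  step 5: q5  (read 0: q2→q5)
  step 6: q0  (read 0: q5→q0)
  step 7: q2  (read 1: q0→q2)
  step 8: q6  (read 1: q2→q6)
  step 9: q6  (read 0: q6→q6)

The earliest repeat is at step j = 2: A is in q6, which it already visited at step i = 1.

q6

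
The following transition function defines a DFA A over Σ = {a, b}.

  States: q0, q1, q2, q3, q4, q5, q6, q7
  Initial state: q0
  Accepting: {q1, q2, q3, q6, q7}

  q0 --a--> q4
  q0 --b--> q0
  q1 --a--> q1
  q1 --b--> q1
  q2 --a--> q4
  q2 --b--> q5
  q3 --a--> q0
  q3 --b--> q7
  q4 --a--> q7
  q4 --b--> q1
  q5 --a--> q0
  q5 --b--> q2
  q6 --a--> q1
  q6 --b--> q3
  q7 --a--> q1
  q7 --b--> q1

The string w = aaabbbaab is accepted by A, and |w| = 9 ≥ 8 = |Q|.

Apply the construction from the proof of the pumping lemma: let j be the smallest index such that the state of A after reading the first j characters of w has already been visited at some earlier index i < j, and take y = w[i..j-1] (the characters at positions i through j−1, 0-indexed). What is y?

Run of A on w = a a a b b b a a b:
  step 0: q0  (start)
  step 1: q4  (read a: q0→q4)
  step 2: q7  (read a: q4→q7)
  step 3: q1  (read a: q7→q1)
  step 4: q1  (read b: q1→q1)   ← first repeat (q1 seen earlier)
  step 5: q1  (read b: q1→q1)
  step 6: q1  (read b: q1→q1)
  step 7: q1  (read a: q1→q1)
  step 8: q1  (read a: q1→q1)
  step 9: q1  (read b: q1→q1)

So i = 3, j = 4, giving x = w[0:3] = aaa, y = w[3:4] = b, z = w[4:9] = bbaab.
Check: |xy| = 4 ≤ 8 and |y| = 1 ≥ 1. Reading y takes A from q1 back to q1, so every xyⁱz is accepted.

b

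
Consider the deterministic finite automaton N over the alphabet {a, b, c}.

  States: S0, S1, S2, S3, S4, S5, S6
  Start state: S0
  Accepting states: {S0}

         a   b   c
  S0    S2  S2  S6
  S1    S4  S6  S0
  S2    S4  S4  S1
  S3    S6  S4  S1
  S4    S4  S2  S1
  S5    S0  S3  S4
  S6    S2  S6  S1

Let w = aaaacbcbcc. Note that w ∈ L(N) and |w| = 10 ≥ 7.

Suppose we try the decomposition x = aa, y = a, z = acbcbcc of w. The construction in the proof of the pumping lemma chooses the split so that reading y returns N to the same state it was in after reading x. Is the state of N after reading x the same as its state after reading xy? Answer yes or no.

Run of N on the first 3 characters of w = a a a:
  step 0: S0  (start)
  step 1: S2  (read a: S0→S2)
  step 2: S4  (read a: S2→S4)
  step 3: S4  (read a: S4→S4)

After x (step 2): S4. After xy (step 3): S4.
They match, so y = a drives N around a cycle from S4 back to itself; pumping y any number of times keeps N in S4 before reading z, and xyⁱz ∈ L(N) for every i ≥ 0.

yes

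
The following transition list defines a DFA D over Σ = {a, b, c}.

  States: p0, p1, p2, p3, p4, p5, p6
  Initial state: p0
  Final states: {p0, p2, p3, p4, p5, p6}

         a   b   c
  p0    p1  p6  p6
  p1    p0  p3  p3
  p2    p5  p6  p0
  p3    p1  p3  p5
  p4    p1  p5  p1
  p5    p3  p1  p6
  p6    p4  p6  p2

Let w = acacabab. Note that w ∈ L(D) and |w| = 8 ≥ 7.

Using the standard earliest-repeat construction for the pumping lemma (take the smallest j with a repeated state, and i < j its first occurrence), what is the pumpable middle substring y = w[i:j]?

ca

Run of D on w = a c a c a b a b:
  step 0: p0  (start)
  step 1: p1  (read a: p0→p1)
  step 2: p3  (read c: p1→p3)
  step 3: p1  (read a: p3→p1)   ← first repeat (p1 seen earlier)
  step 4: p3  (read c: p1→p3)
  step 5: p1  (read a: p3→p1)
  step 6: p3  (read b: p1→p3)
  step 7: p1  (read a: p3→p1)
  step 8: p3  (read b: p1→p3)

So i = 1, j = 3, giving x = w[0:1] = a, y = w[1:3] = ca, z = w[3:8] = cabab.
Check: |xy| = 3 ≤ 7 and |y| = 2 ≥ 1. Reading y takes D from p1 back to p1, so every xyⁱz is accepted.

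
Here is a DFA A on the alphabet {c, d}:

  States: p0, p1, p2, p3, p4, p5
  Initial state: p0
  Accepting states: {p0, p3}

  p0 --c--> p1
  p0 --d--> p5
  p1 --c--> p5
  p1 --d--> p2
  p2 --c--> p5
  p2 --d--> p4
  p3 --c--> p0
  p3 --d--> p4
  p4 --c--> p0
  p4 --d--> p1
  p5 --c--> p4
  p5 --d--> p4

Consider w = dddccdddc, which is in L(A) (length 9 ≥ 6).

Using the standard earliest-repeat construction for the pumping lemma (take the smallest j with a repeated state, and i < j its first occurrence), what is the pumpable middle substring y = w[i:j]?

ddc

Run of A on w = d d d c c d d d c:
  step 0: p0  (start)
  step 1: p5  (read d: p0→p5)
  step 2: p4  (read d: p5→p4)
  step 3: p1  (read d: p4→p1)
  step 4: p5  (read c: p1→p5)   ← first repeat (p5 seen earlier)
  step 5: p4  (read c: p5→p4)
  step 6: p1  (read d: p4→p1)
  step 7: p2  (read d: p1→p2)
  step 8: p4  (read d: p2→p4)
  step 9: p0  (read c: p4→p0)

So i = 1, j = 4, giving x = w[0:1] = d, y = w[1:4] = ddc, z = w[4:9] = cdddc.
Check: |xy| = 4 ≤ 6 and |y| = 3 ≥ 1. Reading y takes A from p5 back to p5, so every xyⁱz is accepted.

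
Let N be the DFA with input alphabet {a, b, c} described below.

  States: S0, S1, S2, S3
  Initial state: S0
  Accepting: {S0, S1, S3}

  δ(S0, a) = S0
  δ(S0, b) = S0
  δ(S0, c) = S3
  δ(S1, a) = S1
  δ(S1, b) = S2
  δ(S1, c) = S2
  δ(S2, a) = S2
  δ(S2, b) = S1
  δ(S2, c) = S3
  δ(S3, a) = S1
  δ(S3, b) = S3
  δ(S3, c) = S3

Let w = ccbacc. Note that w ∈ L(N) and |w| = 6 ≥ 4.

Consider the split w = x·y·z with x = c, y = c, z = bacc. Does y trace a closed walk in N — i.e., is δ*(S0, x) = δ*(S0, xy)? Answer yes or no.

State sequence: S0 -c-> S3 -c-> S3

After x (step 1): S3. After xy (step 2): S3.
They match, so y = c drives N around a cycle from S3 back to itself; pumping y any number of times keeps N in S3 before reading z, and xyⁱz ∈ L(N) for every i ≥ 0.

yes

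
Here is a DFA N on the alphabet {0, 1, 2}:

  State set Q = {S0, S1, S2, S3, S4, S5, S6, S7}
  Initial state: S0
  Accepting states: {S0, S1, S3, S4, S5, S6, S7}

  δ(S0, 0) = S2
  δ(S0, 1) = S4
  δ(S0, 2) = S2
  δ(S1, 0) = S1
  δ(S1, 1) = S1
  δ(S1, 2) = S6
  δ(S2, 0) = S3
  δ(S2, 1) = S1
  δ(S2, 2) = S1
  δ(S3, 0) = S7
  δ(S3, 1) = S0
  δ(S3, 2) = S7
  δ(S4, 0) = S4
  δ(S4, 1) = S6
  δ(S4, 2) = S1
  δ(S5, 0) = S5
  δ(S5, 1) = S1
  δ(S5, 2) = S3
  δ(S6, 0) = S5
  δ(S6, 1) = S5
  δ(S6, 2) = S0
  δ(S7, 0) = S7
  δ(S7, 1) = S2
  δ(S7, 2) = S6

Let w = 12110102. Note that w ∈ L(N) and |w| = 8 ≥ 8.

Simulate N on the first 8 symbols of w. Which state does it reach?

S6

Run of N on the first 8 characters of w = 1 2 1 1 0 1 0 2:
  step 0: S0  (start)
  step 1: S4  (read 1: S0→S4)
  step 2: S1  (read 2: S4→S1)
  step 3: S1  (read 1: S1→S1)
  step 4: S1  (read 1: S1→S1)
  step 5: S1  (read 0: S1→S1)
  step 6: S1  (read 1: S1→S1)
  step 7: S1  (read 0: S1→S1)
  step 8: S6  (read 2: S1→S6)

After reading 8 characters, N is in state S6.
(This kind of state-tracing is the core of the pumping-lemma construction: with 8 states, pigeonhole forces a repeat within the first 8 steps.)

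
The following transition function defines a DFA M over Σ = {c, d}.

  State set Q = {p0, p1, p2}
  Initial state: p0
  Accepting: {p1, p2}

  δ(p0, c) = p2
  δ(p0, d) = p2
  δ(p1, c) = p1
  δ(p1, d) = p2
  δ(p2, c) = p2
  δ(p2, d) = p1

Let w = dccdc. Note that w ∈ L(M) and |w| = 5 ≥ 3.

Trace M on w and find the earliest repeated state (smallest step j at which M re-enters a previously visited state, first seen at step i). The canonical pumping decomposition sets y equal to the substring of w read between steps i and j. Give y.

Run of M on w = d c c d c:
  step 0: p0  (start)
  step 1: p2  (read d: p0→p2)
  step 2: p2  (read c: p2→p2)   ← first repeat (p2 seen earlier)
  step 3: p2  (read c: p2→p2)
  step 4: p1  (read d: p2→p1)
  step 5: p1  (read c: p1→p1)

So i = 1, j = 2, giving x = w[0:1] = d, y = w[1:2] = c, z = w[2:5] = cdc.
Check: |xy| = 2 ≤ 3 and |y| = 1 ≥ 1. Reading y takes M from p2 back to p2, so every xyⁱz is accepted.

c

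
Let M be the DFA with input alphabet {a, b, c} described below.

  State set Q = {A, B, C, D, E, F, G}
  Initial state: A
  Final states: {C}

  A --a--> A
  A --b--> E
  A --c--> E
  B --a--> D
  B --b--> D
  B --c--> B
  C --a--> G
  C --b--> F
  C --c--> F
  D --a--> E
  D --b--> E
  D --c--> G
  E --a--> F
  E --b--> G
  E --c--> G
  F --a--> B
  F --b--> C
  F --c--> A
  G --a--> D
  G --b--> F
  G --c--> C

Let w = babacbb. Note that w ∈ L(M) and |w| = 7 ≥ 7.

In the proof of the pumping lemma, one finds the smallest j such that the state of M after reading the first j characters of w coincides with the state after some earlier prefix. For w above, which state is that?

State sequence: A -b-> E -a-> F -b-> C -a-> G -c-> C -b-> F -b-> C
First repeat at step 5: C was already visited.

The earliest repeat is at step j = 5: M is in C, which it already visited at step i = 3.

C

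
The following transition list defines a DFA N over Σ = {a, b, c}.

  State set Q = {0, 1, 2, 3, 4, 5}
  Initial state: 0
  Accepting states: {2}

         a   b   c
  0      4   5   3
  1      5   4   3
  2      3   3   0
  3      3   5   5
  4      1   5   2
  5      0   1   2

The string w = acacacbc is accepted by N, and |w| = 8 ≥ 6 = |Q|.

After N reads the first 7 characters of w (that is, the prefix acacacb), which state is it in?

State sequence: 0 -a-> 4 -c-> 2 -a-> 3 -c-> 5 -a-> 0 -c-> 3 -b-> 5

After reading 7 characters, N is in state 5.

5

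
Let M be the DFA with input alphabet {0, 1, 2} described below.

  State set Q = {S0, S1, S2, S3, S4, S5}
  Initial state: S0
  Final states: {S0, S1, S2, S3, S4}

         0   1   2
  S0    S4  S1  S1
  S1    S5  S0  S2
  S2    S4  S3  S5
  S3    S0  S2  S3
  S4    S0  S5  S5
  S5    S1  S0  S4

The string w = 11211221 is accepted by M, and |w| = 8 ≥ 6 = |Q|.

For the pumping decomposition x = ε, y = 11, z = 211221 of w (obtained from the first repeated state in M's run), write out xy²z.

1111211221

xy^2z = ε·11·11·211221 = 1111211221.
Reading y = 11 takes M from S0 back to S0, so after x·y·y the machine is still in S0, and z then leads to the accepting state S0. Hence 1111211221 ∈ L(M).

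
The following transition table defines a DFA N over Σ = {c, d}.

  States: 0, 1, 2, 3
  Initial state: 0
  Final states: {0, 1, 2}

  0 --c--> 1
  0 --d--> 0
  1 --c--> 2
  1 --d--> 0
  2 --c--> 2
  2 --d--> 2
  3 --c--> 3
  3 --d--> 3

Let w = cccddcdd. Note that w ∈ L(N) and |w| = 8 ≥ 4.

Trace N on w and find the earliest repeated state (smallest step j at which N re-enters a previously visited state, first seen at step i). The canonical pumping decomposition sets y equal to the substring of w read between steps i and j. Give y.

Run of N on w = c c c d d c d d:
  step 0: 0  (start)
  step 1: 1  (read c: 0→1)
  step 2: 2  (read c: 1→2)
  step 3: 2  (read c: 2→2)   ← first repeat (2 seen earlier)
  step 4: 2  (read d: 2→2)
  step 5: 2  (read d: 2→2)
  step 6: 2  (read c: 2→2)
  step 7: 2  (read d: 2→2)
  step 8: 2  (read d: 2→2)

So i = 2, j = 3, giving x = w[0:2] = cc, y = w[2:3] = c, z = w[3:8] = ddcdd.
Check: |xy| = 3 ≤ 4 and |y| = 1 ≥ 1. Reading y takes N from 2 back to 2, so every xyⁱz is accepted.
The DFA has 4 states, so the proof of the pumping lemma guarantees a repeated state among the first 4+1 visited; the segment between the two visits is the pumpable y.

c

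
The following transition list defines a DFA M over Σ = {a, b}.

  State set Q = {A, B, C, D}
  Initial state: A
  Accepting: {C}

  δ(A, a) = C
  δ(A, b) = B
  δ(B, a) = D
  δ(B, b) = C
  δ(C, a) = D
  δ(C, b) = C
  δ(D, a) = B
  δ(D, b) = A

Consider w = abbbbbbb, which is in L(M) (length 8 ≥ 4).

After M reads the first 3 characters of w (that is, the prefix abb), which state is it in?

State sequence: A -a-> C -b-> C -b-> C

After reading 3 characters, M is in state C.
(This kind of state-tracing is the core of the pumping-lemma construction: with 4 states, pigeonhole forces a repeat within the first 4 steps.)

C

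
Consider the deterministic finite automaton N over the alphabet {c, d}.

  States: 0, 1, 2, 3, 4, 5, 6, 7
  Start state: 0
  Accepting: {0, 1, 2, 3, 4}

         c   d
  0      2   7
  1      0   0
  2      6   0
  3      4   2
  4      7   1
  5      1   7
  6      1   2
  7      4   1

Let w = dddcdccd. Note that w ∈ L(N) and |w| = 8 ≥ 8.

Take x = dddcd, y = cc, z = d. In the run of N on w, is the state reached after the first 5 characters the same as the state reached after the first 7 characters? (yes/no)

State sequence: 0 -d-> 7 -d-> 1 -d-> 0 -c-> 2 -d-> 0 -c-> 2 -c-> 6

After x (step 5): 0. After xy (step 7): 6.
They differ (0 ≠ 6), so y is not a cycle from the state after x; this split is not the one the pumping-lemma construction produces, and pumping y need not keep the string in L(N).

no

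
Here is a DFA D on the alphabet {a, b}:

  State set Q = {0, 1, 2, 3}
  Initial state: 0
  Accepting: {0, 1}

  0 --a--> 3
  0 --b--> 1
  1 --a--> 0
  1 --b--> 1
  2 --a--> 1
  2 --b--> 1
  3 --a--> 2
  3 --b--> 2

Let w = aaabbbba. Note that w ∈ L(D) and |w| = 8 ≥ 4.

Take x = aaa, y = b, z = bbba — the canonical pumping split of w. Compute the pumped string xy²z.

aaabbbbba

xy^2z = aaa·b·b·bbba = aaabbbbba.
Reading y = b takes D from 1 back to 1, so after x·y·y the machine is still in 1, and z then leads to the accepting state 0. Hence aaabbbbba ∈ L(D).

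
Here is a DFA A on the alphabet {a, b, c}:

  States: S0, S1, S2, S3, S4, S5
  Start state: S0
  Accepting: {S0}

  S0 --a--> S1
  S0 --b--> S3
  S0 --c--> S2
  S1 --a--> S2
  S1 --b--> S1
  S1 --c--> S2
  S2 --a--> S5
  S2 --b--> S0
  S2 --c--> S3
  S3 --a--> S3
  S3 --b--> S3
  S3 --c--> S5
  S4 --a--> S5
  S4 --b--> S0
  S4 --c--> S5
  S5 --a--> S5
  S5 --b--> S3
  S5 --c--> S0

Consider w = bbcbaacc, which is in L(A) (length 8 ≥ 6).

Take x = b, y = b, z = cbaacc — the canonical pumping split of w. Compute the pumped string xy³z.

xy^3z = b·b·b·b·cbaacc = bbbbcbaacc.
Reading y = b takes A from S3 back to S3, so after x·y·y·y the machine is still in S3, and z then leads to the accepting state S0. Hence bbbbcbaacc ∈ L(A).

bbbbcbaacc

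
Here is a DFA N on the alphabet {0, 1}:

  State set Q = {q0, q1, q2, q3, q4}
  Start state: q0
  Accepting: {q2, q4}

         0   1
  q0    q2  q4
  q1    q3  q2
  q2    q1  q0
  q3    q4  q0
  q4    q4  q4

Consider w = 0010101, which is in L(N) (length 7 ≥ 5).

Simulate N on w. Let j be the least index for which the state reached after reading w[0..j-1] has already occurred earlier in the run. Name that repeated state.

Run of N on w = 0 0 1 0 1 0 1:
  step 0: q0  (start)
  step 1: q2  (read 0: q0→q2)
  step 2: q1  (read 0: q2→q1)
  step 3: q2  (read 1: q1→q2)   ← first repeat (q2 seen earlier)
  step 4: q1  (read 0: q2→q1)
  step 5: q2  (read 1: q1→q2)
  step 6: q1  (read 0: q2→q1)
  step 7: q2  (read 1: q1→q2)

The earliest repeat is at step j = 3: N is in q2, which it already visited at step i = 1.
Pumping length from the standard proof: p = 5 (the number of states). The repeated state found above gives |xy| = j ≤ 5 and |y| = j − i ≥ 1.

q2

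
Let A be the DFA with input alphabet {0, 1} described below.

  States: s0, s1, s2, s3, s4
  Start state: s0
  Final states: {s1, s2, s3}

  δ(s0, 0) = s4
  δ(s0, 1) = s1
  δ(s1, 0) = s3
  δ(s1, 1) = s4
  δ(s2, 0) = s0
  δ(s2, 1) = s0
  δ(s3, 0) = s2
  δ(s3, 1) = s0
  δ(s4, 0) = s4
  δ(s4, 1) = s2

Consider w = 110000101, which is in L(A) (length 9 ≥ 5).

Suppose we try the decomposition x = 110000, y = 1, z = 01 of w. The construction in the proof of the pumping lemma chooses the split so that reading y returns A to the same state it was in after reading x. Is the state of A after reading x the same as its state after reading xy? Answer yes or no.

Run of A on the first 7 characters of w = 1 1 0 0 0 0 1:
  step 0: s0  (start)
  step 1: s1  (read 1: s0→s1)
  step 2: s4  (read 1: s1→s4)
  step 3: s4  (read 0: s4→s4)
  step 4: s4  (read 0: s4→s4)
  step 5: s4  (read 0: s4→s4)
  step 6: s4  (read 0: s4→s4)
  step 7: s2  (read 1: s4→s2)

After x (step 6): s4. After xy (step 7): s2.
They differ (s4 ≠ s2), so y is not a cycle from the state after x; this split is not the one the pumping-lemma construction produces, and pumping y need not keep the string in L(A).

no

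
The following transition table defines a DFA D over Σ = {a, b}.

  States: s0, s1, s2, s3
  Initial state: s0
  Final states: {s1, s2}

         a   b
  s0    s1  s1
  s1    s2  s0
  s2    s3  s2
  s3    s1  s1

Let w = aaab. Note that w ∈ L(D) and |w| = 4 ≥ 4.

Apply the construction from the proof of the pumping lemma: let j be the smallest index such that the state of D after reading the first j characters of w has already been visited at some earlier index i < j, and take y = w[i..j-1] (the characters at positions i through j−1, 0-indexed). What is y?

Run of D on w = a a a b:
  step 0: s0  (start)
  step 1: s1  (read a: s0→s1)
  step 2: s2  (read a: s1→s2)
  step 3: s3  (read a: s2→s3)
  step 4: s1  (read b: s3→s1)   ← first repeat (s1 seen earlier)

So i = 1, j = 4, giving x = w[0:1] = a, y = w[1:4] = aab, z = w[4:4] = ε.
Check: |xy| = 4 ≤ 4 and |y| = 3 ≥ 1. Reading y takes D from s1 back to s1, so every xyⁱz is accepted.

aab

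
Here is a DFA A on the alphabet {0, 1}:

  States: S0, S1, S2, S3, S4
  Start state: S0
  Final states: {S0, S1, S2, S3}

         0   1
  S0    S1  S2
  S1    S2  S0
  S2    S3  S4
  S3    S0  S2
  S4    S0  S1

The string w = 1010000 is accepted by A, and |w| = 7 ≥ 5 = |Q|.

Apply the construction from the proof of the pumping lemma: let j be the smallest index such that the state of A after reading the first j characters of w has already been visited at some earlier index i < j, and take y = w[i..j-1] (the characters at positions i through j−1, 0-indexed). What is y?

01

Run of A on w = 1 0 1 0 0 0 0:
  step 0: S0  (start)
  step 1: S2  (read 1: S0→S2)
  step 2: S3  (read 0: S2→S3)
  step 3: S2  (read 1: S3→S2)   ← first repeat (S2 seen earlier)
  step 4: S3  (read 0: S2→S3)
  step 5: S0  (read 0: S3→S0)
  step 6: S1  (read 0: S0→S1)
  step 7: S2  (read 0: S1→S2)

So i = 1, j = 3, giving x = w[0:1] = 1, y = w[1:3] = 01, z = w[3:7] = 0000.
Check: |xy| = 3 ≤ 5 and |y| = 2 ≥ 1. Reading y takes A from S2 back to S2, so every xyⁱz is accepted.
The DFA has 5 states, so the proof of the pumping lemma guarantees a repeated state among the first 5+1 visited; the segment between the two visits is the pumpable y.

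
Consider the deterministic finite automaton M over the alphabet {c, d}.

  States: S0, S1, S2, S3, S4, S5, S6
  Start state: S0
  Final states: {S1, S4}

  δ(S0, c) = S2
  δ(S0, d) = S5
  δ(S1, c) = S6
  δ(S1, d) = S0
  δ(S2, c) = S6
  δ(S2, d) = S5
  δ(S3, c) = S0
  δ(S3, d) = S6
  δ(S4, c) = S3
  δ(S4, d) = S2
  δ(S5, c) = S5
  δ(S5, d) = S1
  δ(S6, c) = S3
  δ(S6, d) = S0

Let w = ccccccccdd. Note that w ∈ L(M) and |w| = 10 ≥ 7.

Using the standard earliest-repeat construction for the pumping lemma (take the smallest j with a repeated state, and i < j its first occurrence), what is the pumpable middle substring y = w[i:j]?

State sequence: S0 -c-> S2 -c-> S6 -c-> S3 -c-> S0 -c-> S2 -c-> S6 -c-> S3 -c-> S0 -d-> S5 -d-> S1
First repeat at step 4: S0 was already visited.

So i = 0, j = 4, giving x = w[0:0] = ε, y = w[0:4] = cccc, z = w[4:10] = ccccdd.
Check: |xy| = 4 ≤ 7 and |y| = 4 ≥ 1. Reading y takes M from S0 back to S0, so every xyⁱz is accepted.

cccc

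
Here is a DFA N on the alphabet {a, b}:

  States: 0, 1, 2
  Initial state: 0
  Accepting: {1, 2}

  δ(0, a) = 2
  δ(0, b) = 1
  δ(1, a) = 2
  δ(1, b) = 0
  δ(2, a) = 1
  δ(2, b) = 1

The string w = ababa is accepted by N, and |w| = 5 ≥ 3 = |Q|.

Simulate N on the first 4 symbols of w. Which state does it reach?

1

Run of N on the first 4 characters of w = a b a b:
  step 0: 0  (start)
  step 1: 2  (read a: 0→2)
  step 2: 1  (read b: 2→1)
  step 3: 2  (read a: 1→2)
  step 4: 1  (read b: 2→1)

After reading 4 characters, N is in state 1.
(This kind of state-tracing is the core of the pumping-lemma construction: with 3 states, pigeonhole forces a repeat within the first 3 steps.)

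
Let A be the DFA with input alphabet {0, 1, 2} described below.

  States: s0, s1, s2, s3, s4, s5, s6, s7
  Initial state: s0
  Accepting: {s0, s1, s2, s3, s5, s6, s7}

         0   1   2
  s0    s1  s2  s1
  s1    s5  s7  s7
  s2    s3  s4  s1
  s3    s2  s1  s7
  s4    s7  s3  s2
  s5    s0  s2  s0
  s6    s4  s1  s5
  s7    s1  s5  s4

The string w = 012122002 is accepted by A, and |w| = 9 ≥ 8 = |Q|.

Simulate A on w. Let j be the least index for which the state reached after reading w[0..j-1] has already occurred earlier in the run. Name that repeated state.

s7

State sequence: s0 -0-> s1 -1-> s7 -2-> s4 -1-> s3 -2-> s7 -2-> s4 -0-> s7 -0-> s1 -2-> s7
First repeat at step 5: s7 was already visited.

The earliest repeat is at step j = 5: A is in s7, which it already visited at step i = 2.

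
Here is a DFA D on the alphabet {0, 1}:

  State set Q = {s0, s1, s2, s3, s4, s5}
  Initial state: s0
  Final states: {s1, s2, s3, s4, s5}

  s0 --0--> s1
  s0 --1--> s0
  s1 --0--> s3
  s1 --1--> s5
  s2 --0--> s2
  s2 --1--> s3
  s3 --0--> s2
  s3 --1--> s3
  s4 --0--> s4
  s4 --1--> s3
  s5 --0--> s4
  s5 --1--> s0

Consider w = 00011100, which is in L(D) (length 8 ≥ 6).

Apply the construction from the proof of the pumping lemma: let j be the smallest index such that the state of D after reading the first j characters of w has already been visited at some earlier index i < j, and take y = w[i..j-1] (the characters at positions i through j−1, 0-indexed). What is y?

01

State sequence: s0 -0-> s1 -0-> s3 -0-> s2 -1-> s3 -1-> s3 -1-> s3 -0-> s2 -0-> s2
First repeat at step 4: s3 was already visited.

So i = 2, j = 4, giving x = w[0:2] = 00, y = w[2:4] = 01, z = w[4:8] = 1100.
Check: |xy| = 4 ≤ 6 and |y| = 2 ≥ 1. Reading y takes D from s3 back to s3, so every xyⁱz is accepted.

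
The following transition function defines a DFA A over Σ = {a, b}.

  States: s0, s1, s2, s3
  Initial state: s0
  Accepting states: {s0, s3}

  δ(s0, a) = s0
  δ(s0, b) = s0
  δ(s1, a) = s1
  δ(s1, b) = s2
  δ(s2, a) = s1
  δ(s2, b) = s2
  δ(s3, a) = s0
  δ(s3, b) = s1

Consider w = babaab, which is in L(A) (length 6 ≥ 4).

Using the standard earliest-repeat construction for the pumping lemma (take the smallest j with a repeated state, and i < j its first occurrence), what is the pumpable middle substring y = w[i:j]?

b

Run of A on w = b a b a a b:
  step 0: s0  (start)
  step 1: s0  (read b: s0→s0)   ← first repeat (s0 seen earlier)
  step 2: s0  (read a: s0→s0)
  step 3: s0  (read b: s0→s0)
  step 4: s0  (read a: s0→s0)
  step 5: s0  (read a: s0→s0)
  step 6: s0  (read b: s0→s0)

So i = 0, j = 1, giving x = w[0:0] = ε, y = w[0:1] = b, z = w[1:6] = abaab.
Check: |xy| = 1 ≤ 4 and |y| = 1 ≥ 1. Reading y takes A from s0 back to s0, so every xyⁱz is accepted.
Pumping length from the standard proof: p = 4 (the number of states). The repeated state found above gives |xy| = j ≤ 4 and |y| = j − i ≥ 1.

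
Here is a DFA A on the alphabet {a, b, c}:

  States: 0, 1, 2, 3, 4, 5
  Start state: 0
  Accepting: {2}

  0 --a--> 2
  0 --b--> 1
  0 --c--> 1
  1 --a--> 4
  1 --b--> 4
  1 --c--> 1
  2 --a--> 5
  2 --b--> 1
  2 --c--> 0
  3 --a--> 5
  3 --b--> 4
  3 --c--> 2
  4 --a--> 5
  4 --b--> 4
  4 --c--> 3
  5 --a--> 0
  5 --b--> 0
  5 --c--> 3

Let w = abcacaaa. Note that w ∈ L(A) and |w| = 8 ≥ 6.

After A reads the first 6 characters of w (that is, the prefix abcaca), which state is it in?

5

Run of A on the first 6 characters of w = a b c a c a:
  step 0: 0  (start)
  step 1: 2  (read a: 0→2)
  step 2: 1  (read b: 2→1)
  step 3: 1  (read c: 1→1)
  step 4: 4  (read a: 1→4)
  step 5: 3  (read c: 4→3)
  step 6: 5  (read a: 3→5)

After reading 6 characters, A is in state 5.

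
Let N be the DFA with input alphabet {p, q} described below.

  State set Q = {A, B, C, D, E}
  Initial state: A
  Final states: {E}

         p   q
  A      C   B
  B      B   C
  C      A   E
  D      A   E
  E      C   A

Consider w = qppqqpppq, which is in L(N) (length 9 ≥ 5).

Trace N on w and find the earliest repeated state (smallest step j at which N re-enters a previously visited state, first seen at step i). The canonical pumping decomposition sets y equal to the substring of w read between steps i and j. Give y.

Run of N on w = q p p q q p p p q:
  step 0: A  (start)
  step 1: B  (read q: A→B)
  step 2: B  (read p: B→B)   ← first repeat (B seen earlier)
  step 3: B  (read p: B→B)
  step 4: C  (read q: B→C)
  step 5: E  (read q: C→E)
  step 6: C  (read p: E→C)
  step 7: A  (read p: C→A)
  step 8: C  (read p: A→C)
  step 9: E  (read q: C→E)

So i = 1, j = 2, giving x = w[0:1] = q, y = w[1:2] = p, z = w[2:9] = pqqpppq.
Check: |xy| = 2 ≤ 5 and |y| = 1 ≥ 1. Reading y takes N from B back to B, so every xyⁱz is accepted.
The DFA has 5 states, so the proof of the pumping lemma guarantees a repeated state among the first 5+1 visited; the segment between the two visits is the pumpable y.

p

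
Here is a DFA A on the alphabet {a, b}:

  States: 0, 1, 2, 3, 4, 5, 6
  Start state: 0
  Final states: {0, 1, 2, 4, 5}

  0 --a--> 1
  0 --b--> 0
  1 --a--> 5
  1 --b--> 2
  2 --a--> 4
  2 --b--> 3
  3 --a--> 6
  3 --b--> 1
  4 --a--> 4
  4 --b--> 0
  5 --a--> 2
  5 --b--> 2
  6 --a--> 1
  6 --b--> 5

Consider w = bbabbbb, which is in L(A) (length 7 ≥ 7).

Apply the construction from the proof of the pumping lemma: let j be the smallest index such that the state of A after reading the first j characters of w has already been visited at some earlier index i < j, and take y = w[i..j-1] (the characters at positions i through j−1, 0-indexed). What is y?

Run of A on w = b b a b b b b:
  step 0: 0  (start)
  step 1: 0  (read b: 0→0)   ← first repeat (0 seen earlier)
  step 2: 0  (read b: 0→0)
  step 3: 1  (read a: 0→1)
  step 4: 2  (read b: 1→2)
  step 5: 3  (read b: 2→3)
  step 6: 1  (read b: 3→1)
  step 7: 2  (read b: 1→2)

So i = 0, j = 1, giving x = w[0:0] = ε, y = w[0:1] = b, z = w[1:7] = babbbb.
Check: |xy| = 1 ≤ 7 and |y| = 1 ≥ 1. Reading y takes A from 0 back to 0, so every xyⁱz is accepted.
With |Q| = 7, pigeonhole forces a state repeat no later than step 7; the substring read between the first and second visits to that state can be pumped.

b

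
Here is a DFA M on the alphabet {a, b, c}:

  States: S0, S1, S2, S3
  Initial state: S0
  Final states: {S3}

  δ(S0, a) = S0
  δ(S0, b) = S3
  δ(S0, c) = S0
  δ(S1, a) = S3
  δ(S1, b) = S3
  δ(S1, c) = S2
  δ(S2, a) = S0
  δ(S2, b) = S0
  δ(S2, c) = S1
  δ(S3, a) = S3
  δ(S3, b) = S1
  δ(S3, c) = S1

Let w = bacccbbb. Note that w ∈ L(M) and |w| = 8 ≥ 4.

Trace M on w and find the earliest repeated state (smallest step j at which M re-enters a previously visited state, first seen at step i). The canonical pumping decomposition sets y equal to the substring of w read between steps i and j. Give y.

a

State sequence: S0 -b-> S3 -a-> S3 -c-> S1 -c-> S2 -c-> S1 -b-> S3 -b-> S1 -b-> S3
First repeat at step 2: S3 was already visited.

So i = 1, j = 2, giving x = w[0:1] = b, y = w[1:2] = a, z = w[2:8] = cccbbb.
Check: |xy| = 2 ≤ 4 and |y| = 1 ≥ 1. Reading y takes M from S3 back to S3, so every xyⁱz is accepted.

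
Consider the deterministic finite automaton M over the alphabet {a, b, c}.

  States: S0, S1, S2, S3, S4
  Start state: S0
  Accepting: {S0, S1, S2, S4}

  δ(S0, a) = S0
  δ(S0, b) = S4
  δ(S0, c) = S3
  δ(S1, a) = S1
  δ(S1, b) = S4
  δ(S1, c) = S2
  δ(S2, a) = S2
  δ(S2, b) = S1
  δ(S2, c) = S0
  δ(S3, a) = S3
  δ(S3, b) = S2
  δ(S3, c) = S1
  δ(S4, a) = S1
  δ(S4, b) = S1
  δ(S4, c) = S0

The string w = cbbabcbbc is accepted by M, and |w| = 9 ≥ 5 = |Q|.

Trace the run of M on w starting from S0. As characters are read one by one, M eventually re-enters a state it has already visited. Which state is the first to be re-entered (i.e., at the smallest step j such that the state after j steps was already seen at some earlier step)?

Run of M on w = c b b a b c b b c:
  step 0: S0  (start)
  step 1: S3  (read c: S0→S3)
  step 2: S2  (read b: S3→S2)
  step 3: S1  (read b: S2→S1)
  step 4: S1  (read a: S1→S1)   ← first repeat (S1 seen earlier)
  step 5: S4  (read b: S1→S4)
  step 6: S0  (read c: S4→S0)
  step 7: S4  (read b: S0→S4)
  step 8: S1  (read b: S4→S1)
  step 9: S2  (read c: S1→S2)

The earliest repeat is at step j = 4: M is in S1, which it already visited at step i = 3.
Since M has 5 states, any run of length ≥ 5 visits 5+1 states, so by pigeonhole some state repeats within the first 5 steps — that repeat gives the pumpable loop.

S1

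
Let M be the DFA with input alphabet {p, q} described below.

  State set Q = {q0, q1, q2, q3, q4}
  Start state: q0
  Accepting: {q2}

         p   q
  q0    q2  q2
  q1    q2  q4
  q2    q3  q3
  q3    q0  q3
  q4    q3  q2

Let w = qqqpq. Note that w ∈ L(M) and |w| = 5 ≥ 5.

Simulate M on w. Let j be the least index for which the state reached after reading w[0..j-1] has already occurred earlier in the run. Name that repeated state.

q3

State sequence: q0 -q-> q2 -q-> q3 -q-> q3 -p-> q0 -q-> q2
First repeat at step 3: q3 was already visited.

The earliest repeat is at step j = 3: M is in q3, which it already visited at step i = 2.
The DFA has 5 states, so the proof of the pumping lemma guarantees a repeated state among the first 5+1 visited; the segment between the two visits is the pumpable y.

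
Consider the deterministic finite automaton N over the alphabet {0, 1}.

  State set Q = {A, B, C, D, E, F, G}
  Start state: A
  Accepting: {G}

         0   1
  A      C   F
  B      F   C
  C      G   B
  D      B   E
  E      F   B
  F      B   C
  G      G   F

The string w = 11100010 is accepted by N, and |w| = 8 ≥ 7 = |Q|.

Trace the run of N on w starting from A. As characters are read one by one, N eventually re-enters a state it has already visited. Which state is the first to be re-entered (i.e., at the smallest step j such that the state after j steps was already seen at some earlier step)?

State sequence: A -1-> F -1-> C -1-> B -0-> F -0-> B -0-> F -1-> C -0-> G
First repeat at step 4: F was already visited.

The earliest repeat is at step j = 4: N is in F, which it already visited at step i = 1.
With |Q| = 7, pigeonhole forces a state repeat no later than step 7; the substring read between the first and second visits to that state can be pumped.

F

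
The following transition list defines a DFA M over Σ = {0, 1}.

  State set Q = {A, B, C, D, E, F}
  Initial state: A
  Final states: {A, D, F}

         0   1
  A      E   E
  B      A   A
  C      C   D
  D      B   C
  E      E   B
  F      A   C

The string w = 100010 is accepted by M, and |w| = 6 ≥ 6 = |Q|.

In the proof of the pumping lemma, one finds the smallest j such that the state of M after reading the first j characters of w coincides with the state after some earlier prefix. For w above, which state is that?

E

Run of M on w = 1 0 0 0 1 0:
  step 0: A  (start)
  step 1: E  (read 1: A→E)
  step 2: E  (read 0: E→E)   ← first repeat (E seen earlier)
  step 3: E  (read 0: E→E)
  step 4: E  (read 0: E→E)
  step 5: B  (read 1: E→B)
  step 6: A  (read 0: B→A)

The earliest repeat is at step j = 2: M is in E, which it already visited at step i = 1.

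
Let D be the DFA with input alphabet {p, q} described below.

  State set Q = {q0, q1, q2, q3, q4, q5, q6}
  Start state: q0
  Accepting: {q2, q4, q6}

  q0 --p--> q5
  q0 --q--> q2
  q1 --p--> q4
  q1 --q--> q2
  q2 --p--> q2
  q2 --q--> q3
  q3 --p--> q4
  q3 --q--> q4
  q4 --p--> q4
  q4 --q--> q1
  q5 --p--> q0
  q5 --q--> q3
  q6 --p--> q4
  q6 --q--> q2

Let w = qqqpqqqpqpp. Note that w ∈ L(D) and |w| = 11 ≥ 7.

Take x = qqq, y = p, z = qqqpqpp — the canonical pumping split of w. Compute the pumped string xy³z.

qqqpppqqqpqpp

xy^3z = qqq·p·p·p·qqqpqpp = qqqpppqqqpqpp.
Reading y = p takes D from q4 back to q4, so after x·y·y·y the machine is still in q4, and z then leads to the accepting state q4. Hence qqqpppqqqpqpp ∈ L(D).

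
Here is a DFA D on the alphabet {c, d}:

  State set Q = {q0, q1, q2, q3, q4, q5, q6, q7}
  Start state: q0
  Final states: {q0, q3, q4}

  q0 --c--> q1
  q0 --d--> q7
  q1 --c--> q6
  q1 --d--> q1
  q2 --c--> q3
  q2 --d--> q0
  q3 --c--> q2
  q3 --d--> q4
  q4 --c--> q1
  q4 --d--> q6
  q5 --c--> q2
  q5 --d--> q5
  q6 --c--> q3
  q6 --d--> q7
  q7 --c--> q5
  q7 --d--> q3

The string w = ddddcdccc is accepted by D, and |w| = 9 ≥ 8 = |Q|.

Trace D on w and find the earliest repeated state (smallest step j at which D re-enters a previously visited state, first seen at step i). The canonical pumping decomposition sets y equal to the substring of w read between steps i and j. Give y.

Run of D on w = d d d d c d c c c:
  step 0: q0  (start)
  step 1: q7  (read d: q0→q7)
  step 2: q3  (read d: q7→q3)
  step 3: q4  (read d: q3→q4)
  step 4: q6  (read d: q4→q6)
  step 5: q3  (read c: q6→q3)   ← first repeat (q3 seen earlier)
  step 6: q4  (read d: q3→q4)
  step 7: q1  (read c: q4→q1)
  step 8: q6  (read c: q1→q6)
  step 9: q3  (read c: q6→q3)

So i = 2, j = 5, giving x = w[0:2] = dd, y = w[2:5] = ddc, z = w[5:9] = dccc.
Check: |xy| = 5 ≤ 8 and |y| = 3 ≥ 1. Reading y takes D from q3 back to q3, so every xyⁱz is accepted.
Pumping length from the standard proof: p = 8 (the number of states). The repeated state found above gives |xy| = j ≤ 8 and |y| = j − i ≥ 1.

ddc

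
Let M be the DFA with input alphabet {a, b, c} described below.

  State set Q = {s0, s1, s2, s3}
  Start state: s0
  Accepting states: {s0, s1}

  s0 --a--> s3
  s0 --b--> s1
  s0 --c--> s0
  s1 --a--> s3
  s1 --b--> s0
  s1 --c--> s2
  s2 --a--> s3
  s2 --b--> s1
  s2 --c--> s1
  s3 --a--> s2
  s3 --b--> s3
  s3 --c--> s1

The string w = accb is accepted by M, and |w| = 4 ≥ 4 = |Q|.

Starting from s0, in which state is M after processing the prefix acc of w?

s2

State sequence: s0 -a-> s3 -c-> s1 -c-> s2

After reading 3 characters, M is in state s2.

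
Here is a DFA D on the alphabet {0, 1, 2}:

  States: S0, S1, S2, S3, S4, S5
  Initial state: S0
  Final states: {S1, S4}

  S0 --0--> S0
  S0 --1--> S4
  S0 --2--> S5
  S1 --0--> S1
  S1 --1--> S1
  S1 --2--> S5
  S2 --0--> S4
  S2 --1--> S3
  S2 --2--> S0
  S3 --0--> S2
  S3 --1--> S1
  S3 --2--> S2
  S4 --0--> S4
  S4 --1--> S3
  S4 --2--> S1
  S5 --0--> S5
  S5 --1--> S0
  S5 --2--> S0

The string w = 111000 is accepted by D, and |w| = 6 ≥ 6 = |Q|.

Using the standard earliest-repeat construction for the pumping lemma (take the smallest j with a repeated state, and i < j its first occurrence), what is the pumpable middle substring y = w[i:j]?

State sequence: S0 -1-> S4 -1-> S3 -1-> S1 -0-> S1 -0-> S1 -0-> S1
First repeat at step 4: S1 was already visited.

So i = 3, j = 4, giving x = w[0:3] = 111, y = w[3:4] = 0, z = w[4:6] = 00.
Check: |xy| = 4 ≤ 6 and |y| = 1 ≥ 1. Reading y takes D from S1 back to S1, so every xyⁱz is accepted.

0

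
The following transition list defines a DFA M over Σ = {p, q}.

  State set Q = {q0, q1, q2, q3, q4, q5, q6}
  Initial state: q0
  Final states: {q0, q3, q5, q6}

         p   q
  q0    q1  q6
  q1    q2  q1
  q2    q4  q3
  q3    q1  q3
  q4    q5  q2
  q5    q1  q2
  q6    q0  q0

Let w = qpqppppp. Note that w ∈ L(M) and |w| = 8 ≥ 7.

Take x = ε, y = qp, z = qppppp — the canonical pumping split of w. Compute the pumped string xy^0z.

qppppp

xy⁰z = xz = ε·qppppp = qppppp.
Reading y = qp takes M from q0 back to q0, so after x the machine is still in q0, and z then leads to the accepting state q5. Hence qppppp ∈ L(M).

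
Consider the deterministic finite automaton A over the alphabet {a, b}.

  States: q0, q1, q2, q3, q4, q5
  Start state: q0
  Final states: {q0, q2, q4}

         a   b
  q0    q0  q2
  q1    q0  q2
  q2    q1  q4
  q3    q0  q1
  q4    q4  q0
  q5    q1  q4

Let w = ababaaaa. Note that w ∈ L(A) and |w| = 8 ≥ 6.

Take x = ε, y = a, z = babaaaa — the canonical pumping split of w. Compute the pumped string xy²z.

xy^2z = ε·a·a·babaaaa = aababaaaa.
Reading y = a takes A from q0 back to q0, so after x·y·y the machine is still in q0, and z then leads to the accepting state q0. Hence aababaaaa ∈ L(A).

aababaaaa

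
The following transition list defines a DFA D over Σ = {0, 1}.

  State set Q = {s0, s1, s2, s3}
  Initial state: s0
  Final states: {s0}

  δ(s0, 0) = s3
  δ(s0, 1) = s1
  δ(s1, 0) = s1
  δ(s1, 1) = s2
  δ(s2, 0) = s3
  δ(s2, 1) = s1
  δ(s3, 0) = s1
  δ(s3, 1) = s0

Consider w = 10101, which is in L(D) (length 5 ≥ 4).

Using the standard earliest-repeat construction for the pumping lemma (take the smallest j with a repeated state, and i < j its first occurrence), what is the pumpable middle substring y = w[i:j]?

0

Run of D on w = 1 0 1 0 1:
  step 0: s0  (start)
  step 1: s1  (read 1: s0→s1)
  step 2: s1  (read 0: s1→s1)   ← first repeat (s1 seen earlier)
  step 3: s2  (read 1: s1→s2)
  step 4: s3  (read 0: s2→s3)
  step 5: s0  (read 1: s3→s0)

So i = 1, j = 2, giving x = w[0:1] = 1, y = w[1:2] = 0, z = w[2:5] = 101.
Check: |xy| = 2 ≤ 4 and |y| = 1 ≥ 1. Reading y takes D from s1 back to s1, so every xyⁱz is accepted.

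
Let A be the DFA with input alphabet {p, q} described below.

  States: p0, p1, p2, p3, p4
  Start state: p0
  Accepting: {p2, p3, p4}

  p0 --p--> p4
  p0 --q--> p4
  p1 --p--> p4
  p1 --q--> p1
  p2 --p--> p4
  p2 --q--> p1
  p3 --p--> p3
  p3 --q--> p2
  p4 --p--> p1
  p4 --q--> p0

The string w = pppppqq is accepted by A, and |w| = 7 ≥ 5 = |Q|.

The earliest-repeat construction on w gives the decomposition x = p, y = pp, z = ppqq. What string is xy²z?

pppppppqq

xy^2z = p·pp·pp·ppqq = pppppppqq.
Reading y = pp takes A from p4 back to p4, so after x·y·y the machine is still in p4, and z then leads to the accepting state p4. Hence pppppppqq ∈ L(A).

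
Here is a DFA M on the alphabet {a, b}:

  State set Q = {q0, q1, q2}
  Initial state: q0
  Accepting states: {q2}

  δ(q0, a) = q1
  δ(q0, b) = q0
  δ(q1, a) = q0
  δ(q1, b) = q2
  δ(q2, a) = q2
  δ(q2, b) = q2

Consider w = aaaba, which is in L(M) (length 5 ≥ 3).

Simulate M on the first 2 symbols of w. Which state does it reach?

State sequence: q0 -a-> q1 -a-> q0

After reading 2 characters, M is in state q0.

q0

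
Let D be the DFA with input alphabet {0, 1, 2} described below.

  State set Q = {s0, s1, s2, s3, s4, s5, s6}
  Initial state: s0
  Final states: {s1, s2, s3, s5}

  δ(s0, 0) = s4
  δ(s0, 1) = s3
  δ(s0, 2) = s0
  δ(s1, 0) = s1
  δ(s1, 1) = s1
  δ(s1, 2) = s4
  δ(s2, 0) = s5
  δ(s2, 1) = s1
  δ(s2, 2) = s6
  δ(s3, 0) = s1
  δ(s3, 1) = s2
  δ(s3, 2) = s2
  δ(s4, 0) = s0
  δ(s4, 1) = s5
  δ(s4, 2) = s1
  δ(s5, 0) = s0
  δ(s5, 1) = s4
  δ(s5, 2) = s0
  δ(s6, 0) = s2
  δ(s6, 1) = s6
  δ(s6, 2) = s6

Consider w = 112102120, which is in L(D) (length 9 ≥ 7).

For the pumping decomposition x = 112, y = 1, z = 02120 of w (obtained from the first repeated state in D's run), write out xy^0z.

xy⁰z = xz = 112·02120 = 11202120.
Reading y = 1 takes D from s6 back to s6, so after x the machine is still in s6, and z then leads to the accepting state s2. Hence 11202120 ∈ L(D).

11202120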